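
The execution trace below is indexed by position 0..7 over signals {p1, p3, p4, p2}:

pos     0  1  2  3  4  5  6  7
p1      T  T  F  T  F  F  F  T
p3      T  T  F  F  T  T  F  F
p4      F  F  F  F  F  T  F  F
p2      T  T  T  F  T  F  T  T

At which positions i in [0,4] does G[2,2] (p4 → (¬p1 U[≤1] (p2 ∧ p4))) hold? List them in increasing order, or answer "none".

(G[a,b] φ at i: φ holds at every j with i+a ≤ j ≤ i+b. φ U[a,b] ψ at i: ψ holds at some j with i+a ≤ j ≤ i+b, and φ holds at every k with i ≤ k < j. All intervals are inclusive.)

0, 1, 2, 4

Evaluate at each i in [0,4]:
  i=0: ✓ (all of [2,2])
  i=1: ✓ (all of [3,3])
  i=2: ✓ (all of [4,4])
  i=3: ✗ (fails at j=5)
  i=4: ✓ (all of [6,6])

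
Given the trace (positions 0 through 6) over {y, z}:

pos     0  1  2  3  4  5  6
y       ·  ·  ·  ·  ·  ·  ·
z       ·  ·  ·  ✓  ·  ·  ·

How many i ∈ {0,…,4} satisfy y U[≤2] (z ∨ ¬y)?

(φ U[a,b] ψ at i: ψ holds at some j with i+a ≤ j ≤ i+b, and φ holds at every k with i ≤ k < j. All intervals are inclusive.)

5

Evaluate at each i in [0,4]:
  i=0: ✓ (rhs at j=0)
  i=1: ✓ (rhs at j=1)
  i=2: ✓ (rhs at j=2)
  i=3: ✓ (rhs at j=3)
  i=4: ✓ (rhs at j=4)
Positions where it holds: {0, 1, 2, 3, 4} → 5.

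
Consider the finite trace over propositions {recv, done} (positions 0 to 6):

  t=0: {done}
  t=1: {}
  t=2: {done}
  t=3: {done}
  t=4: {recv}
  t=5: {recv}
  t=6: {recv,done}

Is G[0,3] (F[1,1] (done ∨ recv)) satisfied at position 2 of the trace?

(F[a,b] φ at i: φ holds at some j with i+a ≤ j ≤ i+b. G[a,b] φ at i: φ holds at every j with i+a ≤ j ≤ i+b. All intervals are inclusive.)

True

Check F[1,1] (done ∨ recv) at every j in [2,5]:
  j=2: holds (witness at 3)
  j=3: holds (witness at 4)
  j=4: holds (witness at 5)
  j=5: holds (witness at 6)
All positions satisfy it → formula holds.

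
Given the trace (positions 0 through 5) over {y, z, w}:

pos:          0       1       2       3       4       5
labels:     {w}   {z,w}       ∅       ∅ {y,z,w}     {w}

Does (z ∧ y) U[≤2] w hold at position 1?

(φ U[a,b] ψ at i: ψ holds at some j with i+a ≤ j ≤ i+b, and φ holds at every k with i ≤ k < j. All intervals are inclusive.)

Need some j in [1,3] with w, and (z ∧ y) at every k in [1,j-1].
  j=1: w holds; no prefix to check → satisfied.

Holds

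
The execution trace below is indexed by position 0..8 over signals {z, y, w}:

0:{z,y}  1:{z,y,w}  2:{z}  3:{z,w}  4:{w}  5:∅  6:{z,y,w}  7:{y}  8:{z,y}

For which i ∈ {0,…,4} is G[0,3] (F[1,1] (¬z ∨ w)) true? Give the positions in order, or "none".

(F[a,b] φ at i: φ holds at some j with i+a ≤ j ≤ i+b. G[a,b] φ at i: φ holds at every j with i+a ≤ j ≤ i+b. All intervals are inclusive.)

2, 3

Evaluate at each i in [0,4]:
  i=0: ✗ (fails at j=1)
  i=1: ✗ (fails at j=1)
  i=2: ✓ (all of [2,5])
  i=3: ✓ (all of [3,6])
  i=4: ✗ (fails at j=7)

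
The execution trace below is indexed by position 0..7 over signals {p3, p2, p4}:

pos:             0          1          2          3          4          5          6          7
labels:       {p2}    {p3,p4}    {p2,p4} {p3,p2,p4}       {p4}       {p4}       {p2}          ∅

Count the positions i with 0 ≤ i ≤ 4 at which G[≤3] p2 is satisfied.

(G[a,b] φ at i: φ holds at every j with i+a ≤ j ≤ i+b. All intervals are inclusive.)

0

Evaluate at each i in [0,4]:
  i=0: ✗ (fails at j=1)
  i=1: ✗ (fails at j=1)
  i=2: ✗ (fails at j=4)
  i=3: ✗ (fails at j=4)
  i=4: ✗ (fails at j=4)
Positions where it holds: {} → 0.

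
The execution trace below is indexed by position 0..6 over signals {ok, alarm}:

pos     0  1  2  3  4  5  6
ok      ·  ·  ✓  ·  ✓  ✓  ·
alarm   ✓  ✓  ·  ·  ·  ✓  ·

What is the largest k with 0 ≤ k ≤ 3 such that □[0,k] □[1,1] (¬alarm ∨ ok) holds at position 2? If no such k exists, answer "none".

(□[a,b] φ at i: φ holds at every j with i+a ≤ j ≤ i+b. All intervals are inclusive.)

3

□[1,1] (¬alarm ∨ ok) must hold from j=2 onward; find where it first fails.
  j=2: holds
  j=3: holds
  j=4: holds
  j=5: holds
Holds through j=5; largest k = 3.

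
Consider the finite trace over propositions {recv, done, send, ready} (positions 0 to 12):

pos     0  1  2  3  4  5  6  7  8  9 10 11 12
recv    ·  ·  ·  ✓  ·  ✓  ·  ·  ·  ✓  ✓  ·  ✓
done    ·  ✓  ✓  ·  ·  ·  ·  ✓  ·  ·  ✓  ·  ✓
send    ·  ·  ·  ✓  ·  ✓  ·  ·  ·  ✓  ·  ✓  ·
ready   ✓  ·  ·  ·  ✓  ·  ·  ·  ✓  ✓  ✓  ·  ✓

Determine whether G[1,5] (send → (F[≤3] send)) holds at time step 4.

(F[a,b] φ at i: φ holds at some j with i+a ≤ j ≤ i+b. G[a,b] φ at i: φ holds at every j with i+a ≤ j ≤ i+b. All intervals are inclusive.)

Check (send → (F[≤3] send)) at every j in [5,9]:
  j=5: antecedent true; consequent holds (witness at 5) → ✓
  j=6: antecedent false → ✓
  j=7: antecedent false → ✓
  j=8: antecedent false → ✓
  j=9: antecedent true; consequent holds (witness at 9) → ✓
All positions satisfy it → formula holds.

Holds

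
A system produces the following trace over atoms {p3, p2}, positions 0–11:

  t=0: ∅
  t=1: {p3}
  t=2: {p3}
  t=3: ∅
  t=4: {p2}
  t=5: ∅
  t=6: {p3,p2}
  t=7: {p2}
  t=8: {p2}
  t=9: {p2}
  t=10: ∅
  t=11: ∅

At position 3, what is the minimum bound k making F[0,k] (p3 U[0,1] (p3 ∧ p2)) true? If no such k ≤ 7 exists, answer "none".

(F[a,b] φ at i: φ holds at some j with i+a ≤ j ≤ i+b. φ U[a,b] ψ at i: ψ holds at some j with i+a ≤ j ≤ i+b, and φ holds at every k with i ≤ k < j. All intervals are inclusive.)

3

Scan j = 3,4,… for (p3 U[0,1] (p3 ∧ p2)):
  j=3: fails
  j=4: fails
  j=5: fails
  j=6: holds
First hit at j=6, so smallest k = 6-3 = 3.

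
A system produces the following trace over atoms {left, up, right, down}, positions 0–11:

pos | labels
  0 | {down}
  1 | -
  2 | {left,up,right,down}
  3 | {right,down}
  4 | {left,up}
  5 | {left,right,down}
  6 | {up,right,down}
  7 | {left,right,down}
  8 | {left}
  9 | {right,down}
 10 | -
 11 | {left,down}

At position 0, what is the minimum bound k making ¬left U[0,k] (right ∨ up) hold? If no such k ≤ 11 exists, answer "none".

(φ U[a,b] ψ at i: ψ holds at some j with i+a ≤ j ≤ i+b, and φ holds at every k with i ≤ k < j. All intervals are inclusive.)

2

Need earliest j ≥ 0 with (right ∨ up), and ¬left at every k in [0,j-1].
  j=0: rhs fails.
  j=1: rhs fails.
  j=2: rhs holds; lhs holds on [0,1]. k = 2.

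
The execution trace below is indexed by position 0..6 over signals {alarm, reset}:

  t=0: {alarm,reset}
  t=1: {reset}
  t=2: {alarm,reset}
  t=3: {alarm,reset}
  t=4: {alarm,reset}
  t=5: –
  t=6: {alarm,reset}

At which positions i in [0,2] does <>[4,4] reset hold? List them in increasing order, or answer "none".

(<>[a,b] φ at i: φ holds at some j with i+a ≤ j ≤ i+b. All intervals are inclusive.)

0, 2

Evaluate at each i in [0,2]:
  i=0: ✓ (witness j=4)
  i=1: ✗ (none in [5,5])
  i=2: ✓ (witness j=6)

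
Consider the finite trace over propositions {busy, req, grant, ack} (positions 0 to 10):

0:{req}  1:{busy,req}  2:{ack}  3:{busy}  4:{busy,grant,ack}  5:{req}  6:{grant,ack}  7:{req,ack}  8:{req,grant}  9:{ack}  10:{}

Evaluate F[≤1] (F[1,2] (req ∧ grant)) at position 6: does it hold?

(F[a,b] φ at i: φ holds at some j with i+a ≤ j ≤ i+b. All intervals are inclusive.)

Check F[1,2] (req ∧ grant) at each j in [6,7]:
  j=6: holds (witness at 8)
  j=7: holds (witness at 8)
Found at j=6 → formula holds.

Yes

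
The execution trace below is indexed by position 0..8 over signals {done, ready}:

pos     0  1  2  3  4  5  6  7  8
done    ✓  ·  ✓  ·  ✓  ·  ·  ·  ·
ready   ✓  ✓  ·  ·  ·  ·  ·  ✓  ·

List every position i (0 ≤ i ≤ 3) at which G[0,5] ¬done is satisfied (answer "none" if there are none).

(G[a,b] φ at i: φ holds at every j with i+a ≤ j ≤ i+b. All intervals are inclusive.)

none

Evaluate at each i in [0,3]:
  i=0: ✗ (fails at j=0)
  i=1: ✗ (fails at j=2)
  i=2: ✗ (fails at j=2)
  i=3: ✗ (fails at j=4)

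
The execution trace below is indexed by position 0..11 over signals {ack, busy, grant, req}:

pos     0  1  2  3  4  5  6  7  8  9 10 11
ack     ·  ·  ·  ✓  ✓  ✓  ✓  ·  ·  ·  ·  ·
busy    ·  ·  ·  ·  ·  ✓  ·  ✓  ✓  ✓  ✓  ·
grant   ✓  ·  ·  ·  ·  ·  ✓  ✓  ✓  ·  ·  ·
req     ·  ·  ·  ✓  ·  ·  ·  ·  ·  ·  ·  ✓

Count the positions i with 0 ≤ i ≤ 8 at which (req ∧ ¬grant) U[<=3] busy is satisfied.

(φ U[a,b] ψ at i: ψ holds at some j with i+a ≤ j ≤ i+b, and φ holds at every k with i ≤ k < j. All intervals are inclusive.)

3

Evaluate at each i in [0,8]:
  i=0: ✗ (no rhs in [0,3])
  i=1: ✗ (no rhs in [1,4])
  i=2: ✗ (lhs fails at k=2 before rhs at j=5)
  i=3: ✗ (lhs fails at k=4 before rhs at j=5)
  i=4: ✗ (lhs fails at k=4 before rhs at j=5)
  i=5: ✓ (rhs at j=5)
  i=6: ✗ (lhs fails at k=6 before rhs at j=7)
  i=7: ✓ (rhs at j=7)
  i=8: ✓ (rhs at j=8)
Positions where it holds: {5, 7, 8} → 3.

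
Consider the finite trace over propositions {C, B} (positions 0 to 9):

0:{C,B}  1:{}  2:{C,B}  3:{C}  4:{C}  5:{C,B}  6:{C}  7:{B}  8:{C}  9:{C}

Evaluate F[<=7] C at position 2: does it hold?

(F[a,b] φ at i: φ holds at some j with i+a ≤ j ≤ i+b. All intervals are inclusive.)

Holds

Check C at each j in [2,9]:
  j=2: true
  j=3: true
  j=4: true
  j=5: true
  j=6: true
  j=7: false
  j=8: true
  j=9: true
Found at j=2 → formula holds.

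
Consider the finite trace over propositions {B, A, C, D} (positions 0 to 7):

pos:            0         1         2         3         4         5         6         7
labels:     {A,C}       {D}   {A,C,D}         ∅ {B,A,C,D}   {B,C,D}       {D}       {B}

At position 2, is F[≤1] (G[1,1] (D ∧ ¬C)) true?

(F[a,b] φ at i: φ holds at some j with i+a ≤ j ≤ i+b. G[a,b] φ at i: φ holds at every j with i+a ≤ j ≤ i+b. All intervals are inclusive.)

Check G[1,1] (D ∧ ¬C) at each j in [2,3]:
  j=2: fails at 3
  j=3: fails at 4
No position in the window satisfies it → formula fails.

No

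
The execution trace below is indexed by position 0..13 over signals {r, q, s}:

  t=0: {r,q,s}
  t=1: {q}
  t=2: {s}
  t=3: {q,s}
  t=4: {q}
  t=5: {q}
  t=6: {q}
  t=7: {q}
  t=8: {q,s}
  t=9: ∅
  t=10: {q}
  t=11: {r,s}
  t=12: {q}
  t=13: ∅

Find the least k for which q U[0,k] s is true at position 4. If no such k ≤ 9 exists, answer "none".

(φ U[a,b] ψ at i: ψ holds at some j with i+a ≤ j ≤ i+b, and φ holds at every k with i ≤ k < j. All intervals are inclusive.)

4

Need earliest j ≥ 4 with s, and q at every k in [4,j-1].
  j=4: rhs fails.
  j=5: rhs fails.
  j=6: rhs fails.
  j=7: rhs fails.
  j=8: rhs holds; lhs holds on [4,7]. k = 4.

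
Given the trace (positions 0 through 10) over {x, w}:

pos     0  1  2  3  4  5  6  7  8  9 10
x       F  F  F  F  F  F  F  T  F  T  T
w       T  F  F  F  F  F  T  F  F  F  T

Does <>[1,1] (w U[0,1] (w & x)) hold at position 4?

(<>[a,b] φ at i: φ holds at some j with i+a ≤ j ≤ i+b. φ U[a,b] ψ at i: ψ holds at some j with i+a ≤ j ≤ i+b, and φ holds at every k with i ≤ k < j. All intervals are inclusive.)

Check (w U[0,1] (w & x)) at each j in [5,5]:
  j=5: fails
No position in the window satisfies it → formula fails.

Does not hold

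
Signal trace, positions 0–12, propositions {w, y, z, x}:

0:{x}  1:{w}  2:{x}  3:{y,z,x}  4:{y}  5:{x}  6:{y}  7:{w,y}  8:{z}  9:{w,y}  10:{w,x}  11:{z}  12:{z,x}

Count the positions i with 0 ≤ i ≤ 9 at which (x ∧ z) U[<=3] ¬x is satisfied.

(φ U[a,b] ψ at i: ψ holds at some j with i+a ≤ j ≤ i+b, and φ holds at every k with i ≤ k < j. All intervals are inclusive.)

Evaluate at each i in [0,9]:
  i=0: ✗ (lhs fails at k=0 before rhs at j=1)
  i=1: ✓ (rhs at j=1)
  i=2: ✗ (lhs fails at k=2 before rhs at j=4)
  i=3: ✓ (rhs at j=4; lhs holds on [3,3])
  i=4: ✓ (rhs at j=4)
  i=5: ✗ (lhs fails at k=5 before rhs at j=6)
  i=6: ✓ (rhs at j=6)
  i=7: ✓ (rhs at j=7)
  i=8: ✓ (rhs at j=8)
  i=9: ✓ (rhs at j=9)
Positions where it holds: {1, 3, 4, 6, 7, 8, 9} → 7.

7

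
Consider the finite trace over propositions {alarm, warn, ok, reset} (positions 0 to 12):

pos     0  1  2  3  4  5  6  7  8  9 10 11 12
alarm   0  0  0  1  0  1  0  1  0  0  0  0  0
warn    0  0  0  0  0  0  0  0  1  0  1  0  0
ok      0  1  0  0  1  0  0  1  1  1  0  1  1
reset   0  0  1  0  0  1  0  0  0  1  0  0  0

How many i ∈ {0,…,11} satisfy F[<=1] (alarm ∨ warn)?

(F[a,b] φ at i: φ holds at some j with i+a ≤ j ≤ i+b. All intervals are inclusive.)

Evaluate at each i in [0,11]:
  i=0: ✗ (none in [0,1])
  i=1: ✗ (none in [1,2])
  i=2: ✓ (witness j=3)
  i=3: ✓ (witness j=3)
  i=4: ✓ (witness j=5)
  i=5: ✓ (witness j=5)
  i=6: ✓ (witness j=7)
  i=7: ✓ (witness j=7)
  i=8: ✓ (witness j=8)
  i=9: ✓ (witness j=10)
  i=10: ✓ (witness j=10)
  i=11: ✗ (none in [11,12])
Positions where it holds: {2, 3, 4, 5, 6, 7, 8, 9, 10} → 9.

9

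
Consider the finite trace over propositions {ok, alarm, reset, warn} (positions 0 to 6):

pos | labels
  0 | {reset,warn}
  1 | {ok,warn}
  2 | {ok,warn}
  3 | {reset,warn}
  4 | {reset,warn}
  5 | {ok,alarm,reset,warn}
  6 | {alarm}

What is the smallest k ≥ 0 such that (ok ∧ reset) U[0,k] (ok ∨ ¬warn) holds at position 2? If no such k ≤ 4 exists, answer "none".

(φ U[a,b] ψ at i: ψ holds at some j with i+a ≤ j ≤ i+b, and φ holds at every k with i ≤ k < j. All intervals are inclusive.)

0

Need earliest j ≥ 2 with (ok ∨ ¬warn), and (ok ∧ reset) at every k in [2,j-1].
  j=2: rhs holds (empty prefix). k = 0.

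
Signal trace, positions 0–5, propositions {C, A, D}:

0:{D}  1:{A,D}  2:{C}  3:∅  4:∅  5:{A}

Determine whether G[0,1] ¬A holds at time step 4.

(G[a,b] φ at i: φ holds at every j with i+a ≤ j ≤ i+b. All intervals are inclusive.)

Check ¬A at every j in [4,5]:
  j=4: true
  j=5: false
Fails at j=5 → formula fails.

False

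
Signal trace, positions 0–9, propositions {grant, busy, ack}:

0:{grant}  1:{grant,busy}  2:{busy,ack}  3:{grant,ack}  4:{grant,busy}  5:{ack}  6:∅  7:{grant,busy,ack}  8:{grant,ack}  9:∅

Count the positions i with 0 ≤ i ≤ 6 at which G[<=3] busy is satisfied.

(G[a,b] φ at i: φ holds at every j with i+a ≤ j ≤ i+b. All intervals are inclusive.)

Evaluate at each i in [0,6]:
  i=0: ✗ (fails at j=0)
  i=1: ✗ (fails at j=3)
  i=2: ✗ (fails at j=3)
  i=3: ✗ (fails at j=3)
  i=4: ✗ (fails at j=5)
  i=5: ✗ (fails at j=5)
  i=6: ✗ (fails at j=6)
Positions where it holds: {} → 0.

0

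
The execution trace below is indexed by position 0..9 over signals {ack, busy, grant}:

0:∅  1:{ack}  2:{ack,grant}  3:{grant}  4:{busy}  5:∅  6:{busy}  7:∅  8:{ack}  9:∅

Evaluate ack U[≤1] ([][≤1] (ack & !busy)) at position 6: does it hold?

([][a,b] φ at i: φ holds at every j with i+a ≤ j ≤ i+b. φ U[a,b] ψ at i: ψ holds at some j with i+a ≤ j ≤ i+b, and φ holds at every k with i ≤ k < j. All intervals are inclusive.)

Need some j in [6,7] with [][≤1] (ack & !busy), and ack at every k in [6,j-1].
  j=6: [][≤1] (ack & !busy) — fails at 6.
  j=7: [][≤1] (ack & !busy) — fails at 7.
No j in the window works → until fails.

False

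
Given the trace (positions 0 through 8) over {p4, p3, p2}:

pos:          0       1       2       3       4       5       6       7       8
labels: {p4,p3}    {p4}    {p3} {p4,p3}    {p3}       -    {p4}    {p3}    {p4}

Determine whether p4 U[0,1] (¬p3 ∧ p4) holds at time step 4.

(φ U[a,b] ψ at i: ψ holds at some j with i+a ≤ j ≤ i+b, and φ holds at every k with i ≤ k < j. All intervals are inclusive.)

False

Need some j in [4,5] with (¬p3 ∧ p4), and p4 at every k in [4,j-1].
  j=4: (¬p3 ∧ p4) false.
  j=5: (¬p3 ∧ p4) false.
No j in the window works → until fails.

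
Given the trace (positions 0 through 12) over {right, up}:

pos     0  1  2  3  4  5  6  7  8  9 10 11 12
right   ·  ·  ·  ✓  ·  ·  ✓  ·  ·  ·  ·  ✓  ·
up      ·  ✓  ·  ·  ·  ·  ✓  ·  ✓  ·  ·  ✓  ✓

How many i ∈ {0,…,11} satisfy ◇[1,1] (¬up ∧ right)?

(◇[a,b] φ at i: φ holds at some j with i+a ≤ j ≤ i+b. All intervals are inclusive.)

1

Evaluate at each i in [0,11]:
  i=0: ✗ (none in [1,1])
  i=1: ✗ (none in [2,2])
  i=2: ✓ (witness j=3)
  i=3: ✗ (none in [4,4])
  i=4: ✗ (none in [5,5])
  i=5: ✗ (none in [6,6])
  i=6: ✗ (none in [7,7])
  i=7: ✗ (none in [8,8])
  i=8: ✗ (none in [9,9])
  i=9: ✗ (none in [10,10])
  i=10: ✗ (none in [11,11])
  i=11: ✗ (none in [12,12])
Positions where it holds: {2} → 1.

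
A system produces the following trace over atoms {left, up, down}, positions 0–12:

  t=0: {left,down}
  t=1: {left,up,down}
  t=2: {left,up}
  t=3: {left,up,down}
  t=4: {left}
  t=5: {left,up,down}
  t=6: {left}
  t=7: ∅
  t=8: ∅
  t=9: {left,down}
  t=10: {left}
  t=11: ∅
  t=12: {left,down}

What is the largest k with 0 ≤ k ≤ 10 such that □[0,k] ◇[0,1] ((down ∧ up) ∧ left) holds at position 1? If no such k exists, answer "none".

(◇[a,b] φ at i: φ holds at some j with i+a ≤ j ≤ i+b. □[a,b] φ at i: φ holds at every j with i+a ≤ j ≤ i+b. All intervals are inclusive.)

4

◇[0,1] ((down ∧ up) ∧ left) must hold from j=1 onward; find where it first fails.
  j=1: holds
  j=2: holds
  j=3: holds
  j=4: holds
  j=5: holds
  j=6: fails
Holds on [1,5], so largest k = 4.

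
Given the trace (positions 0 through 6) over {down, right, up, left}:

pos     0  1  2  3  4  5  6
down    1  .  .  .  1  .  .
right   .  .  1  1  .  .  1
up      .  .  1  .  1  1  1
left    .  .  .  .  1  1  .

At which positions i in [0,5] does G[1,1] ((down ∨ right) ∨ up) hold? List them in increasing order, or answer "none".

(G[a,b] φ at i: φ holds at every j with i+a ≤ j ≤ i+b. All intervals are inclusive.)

1, 2, 3, 4, 5

Evaluate at each i in [0,5]:
  i=0: ✗ (fails at j=1)
  i=1: ✓ (all of [2,2])
  i=2: ✓ (all of [3,3])
  i=3: ✓ (all of [4,4])
  i=4: ✓ (all of [5,5])
  i=5: ✓ (all of [6,6])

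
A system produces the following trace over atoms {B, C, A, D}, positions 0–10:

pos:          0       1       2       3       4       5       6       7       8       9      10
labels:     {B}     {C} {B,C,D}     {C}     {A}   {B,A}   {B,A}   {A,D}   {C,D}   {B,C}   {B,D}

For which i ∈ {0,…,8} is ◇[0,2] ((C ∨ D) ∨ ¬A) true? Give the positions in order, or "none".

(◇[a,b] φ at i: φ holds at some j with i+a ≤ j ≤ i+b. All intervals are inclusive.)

Evaluate at each i in [0,8]:
  i=0: ✓ (witness j=0)
  i=1: ✓ (witness j=1)
  i=2: ✓ (witness j=2)
  i=3: ✓ (witness j=3)
  i=4: ✗ (none in [4,6])
  i=5: ✓ (witness j=7)
  i=6: ✓ (witness j=7)
  i=7: ✓ (witness j=7)
  i=8: ✓ (witness j=8)

0, 1, 2, 3, 5, 6, 7, 8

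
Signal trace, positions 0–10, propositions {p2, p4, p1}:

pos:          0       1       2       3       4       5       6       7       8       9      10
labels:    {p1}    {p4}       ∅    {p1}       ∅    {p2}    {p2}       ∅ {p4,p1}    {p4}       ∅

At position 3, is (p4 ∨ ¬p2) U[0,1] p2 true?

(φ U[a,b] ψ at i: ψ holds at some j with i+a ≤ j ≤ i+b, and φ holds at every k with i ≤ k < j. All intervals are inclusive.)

Does not hold

Need some j in [3,4] with p2, and (p4 ∨ ¬p2) at every k in [3,j-1].
  j=3: p2 false.
  j=4: p2 false.
No j in the window works → until fails.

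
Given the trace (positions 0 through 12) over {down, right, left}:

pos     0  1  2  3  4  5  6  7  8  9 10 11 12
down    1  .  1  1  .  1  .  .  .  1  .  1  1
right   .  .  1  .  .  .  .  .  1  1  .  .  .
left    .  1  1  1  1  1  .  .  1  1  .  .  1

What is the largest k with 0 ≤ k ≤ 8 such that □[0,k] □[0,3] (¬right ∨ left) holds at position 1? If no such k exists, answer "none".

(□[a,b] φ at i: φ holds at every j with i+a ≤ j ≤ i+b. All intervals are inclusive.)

□[0,3] (¬right ∨ left) must hold from j=1 onward; find where it first fails.
  j=1: holds
  j=2: holds
  j=3: holds
  j=4: holds
  j=5: holds
  j=6: holds
  j=7: holds
  j=8: holds
  j=9: holds
Holds through j=9; largest k = 8.

8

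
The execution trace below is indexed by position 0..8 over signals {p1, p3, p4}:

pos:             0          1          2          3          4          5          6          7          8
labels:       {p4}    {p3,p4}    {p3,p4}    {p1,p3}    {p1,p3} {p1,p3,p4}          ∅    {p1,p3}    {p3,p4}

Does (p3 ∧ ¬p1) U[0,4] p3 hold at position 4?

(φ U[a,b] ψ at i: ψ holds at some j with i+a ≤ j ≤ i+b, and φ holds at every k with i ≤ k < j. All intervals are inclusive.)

True

Need some j in [4,8] with p3, and (p3 ∧ ¬p1) at every k in [4,j-1].
  j=4: p3 holds; no prefix to check → satisfied.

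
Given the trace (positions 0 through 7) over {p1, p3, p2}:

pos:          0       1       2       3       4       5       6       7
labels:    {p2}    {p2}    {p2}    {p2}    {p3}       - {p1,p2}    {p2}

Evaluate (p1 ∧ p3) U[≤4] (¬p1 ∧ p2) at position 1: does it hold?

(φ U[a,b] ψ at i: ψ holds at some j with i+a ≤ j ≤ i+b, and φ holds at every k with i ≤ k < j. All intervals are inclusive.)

Holds

Need some j in [1,5] with (¬p1 ∧ p2), and (p1 ∧ p3) at every k in [1,j-1].
  j=1: (¬p1 ∧ p2) holds; no prefix to check → satisfied.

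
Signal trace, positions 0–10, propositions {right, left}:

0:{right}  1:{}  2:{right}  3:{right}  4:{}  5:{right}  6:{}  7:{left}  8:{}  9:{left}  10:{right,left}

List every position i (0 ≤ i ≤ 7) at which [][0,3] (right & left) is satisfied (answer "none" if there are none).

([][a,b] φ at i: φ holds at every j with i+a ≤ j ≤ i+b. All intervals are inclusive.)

none

Evaluate at each i in [0,7]:
  i=0: ✗ (fails at j=0)
  i=1: ✗ (fails at j=1)
  i=2: ✗ (fails at j=2)
  i=3: ✗ (fails at j=3)
  i=4: ✗ (fails at j=4)
  i=5: ✗ (fails at j=5)
  i=6: ✗ (fails at j=6)
  i=7: ✗ (fails at j=7)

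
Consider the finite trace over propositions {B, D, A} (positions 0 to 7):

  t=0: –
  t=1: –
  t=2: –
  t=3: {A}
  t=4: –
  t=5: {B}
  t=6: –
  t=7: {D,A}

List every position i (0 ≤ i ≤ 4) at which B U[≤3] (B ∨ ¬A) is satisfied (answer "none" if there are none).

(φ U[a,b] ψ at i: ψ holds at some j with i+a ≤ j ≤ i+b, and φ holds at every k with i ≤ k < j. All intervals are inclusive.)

Evaluate at each i in [0,4]:
  i=0: ✓ (rhs at j=0)
  i=1: ✓ (rhs at j=1)
  i=2: ✓ (rhs at j=2)
  i=3: ✗ (lhs fails at k=3 before rhs at j=4)
  i=4: ✓ (rhs at j=4)

0, 1, 2, 4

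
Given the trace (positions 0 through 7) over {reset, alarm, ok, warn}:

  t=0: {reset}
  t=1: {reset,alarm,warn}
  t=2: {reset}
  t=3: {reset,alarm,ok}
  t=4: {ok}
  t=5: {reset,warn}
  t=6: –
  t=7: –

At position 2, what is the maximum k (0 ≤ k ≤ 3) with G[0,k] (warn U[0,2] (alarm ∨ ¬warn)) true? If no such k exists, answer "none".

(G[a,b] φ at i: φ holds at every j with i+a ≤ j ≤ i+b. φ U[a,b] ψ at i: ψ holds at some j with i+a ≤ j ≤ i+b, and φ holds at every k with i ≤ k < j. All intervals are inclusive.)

3

(warn U[0,2] (alarm ∨ ¬warn)) must hold from j=2 onward; find where it first fails.
  j=2: holds
  j=3: holds
  j=4: holds
  j=5: holds
Holds through j=5; largest k = 3.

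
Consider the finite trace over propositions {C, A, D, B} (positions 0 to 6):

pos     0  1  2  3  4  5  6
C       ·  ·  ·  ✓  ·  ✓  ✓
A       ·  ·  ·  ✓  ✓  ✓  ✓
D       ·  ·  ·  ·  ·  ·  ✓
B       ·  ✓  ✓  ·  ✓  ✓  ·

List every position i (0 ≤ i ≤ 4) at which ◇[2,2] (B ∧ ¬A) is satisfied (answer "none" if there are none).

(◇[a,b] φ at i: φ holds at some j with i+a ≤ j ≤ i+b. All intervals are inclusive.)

0

Evaluate at each i in [0,4]:
  i=0: ✓ (witness j=2)
  i=1: ✗ (none in [3,3])
  i=2: ✗ (none in [4,4])
  i=3: ✗ (none in [5,5])
  i=4: ✗ (none in [6,6])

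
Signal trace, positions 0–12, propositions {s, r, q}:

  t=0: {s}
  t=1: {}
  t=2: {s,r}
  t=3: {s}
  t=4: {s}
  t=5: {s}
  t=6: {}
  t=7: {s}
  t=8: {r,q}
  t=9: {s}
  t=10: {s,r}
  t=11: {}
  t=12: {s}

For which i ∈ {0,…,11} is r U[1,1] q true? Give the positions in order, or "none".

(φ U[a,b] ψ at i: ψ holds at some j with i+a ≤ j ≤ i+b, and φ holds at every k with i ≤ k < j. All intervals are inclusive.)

Evaluate at each i in [0,11]:
  i=0: ✗ (no rhs in [1,1])
  i=1: ✗ (no rhs in [2,2])
  i=2: ✗ (no rhs in [3,3])
  i=3: ✗ (no rhs in [4,4])
  i=4: ✗ (no rhs in [5,5])
  i=5: ✗ (no rhs in [6,6])
  i=6: ✗ (no rhs in [7,7])
  i=7: ✗ (lhs fails at k=7 before rhs at j=8)
  i=8: ✗ (no rhs in [9,9])
  i=9: ✗ (no rhs in [10,10])
  i=10: ✗ (no rhs in [11,11])
  i=11: ✗ (no rhs in [12,12])

none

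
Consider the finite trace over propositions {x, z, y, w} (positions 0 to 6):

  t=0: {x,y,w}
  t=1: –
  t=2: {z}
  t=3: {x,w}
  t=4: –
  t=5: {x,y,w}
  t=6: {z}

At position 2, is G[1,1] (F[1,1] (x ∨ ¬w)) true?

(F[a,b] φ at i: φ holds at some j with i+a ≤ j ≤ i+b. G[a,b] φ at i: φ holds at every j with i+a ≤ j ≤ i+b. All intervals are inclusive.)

Check F[1,1] (x ∨ ¬w) at every j in [3,3]:
  j=3: holds (witness at 4)
All positions satisfy it → formula holds.

True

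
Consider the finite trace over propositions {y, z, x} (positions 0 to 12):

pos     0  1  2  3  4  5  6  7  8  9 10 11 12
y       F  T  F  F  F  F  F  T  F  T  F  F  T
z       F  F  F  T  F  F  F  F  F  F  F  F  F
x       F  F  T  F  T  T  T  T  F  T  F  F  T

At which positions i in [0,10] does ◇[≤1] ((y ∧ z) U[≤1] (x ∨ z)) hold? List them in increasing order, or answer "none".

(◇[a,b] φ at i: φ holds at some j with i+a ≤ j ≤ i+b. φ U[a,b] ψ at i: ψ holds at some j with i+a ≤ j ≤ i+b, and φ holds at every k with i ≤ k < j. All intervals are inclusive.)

Evaluate at each i in [0,10]:
  i=0: ✗ (none in [0,1])
  i=1: ✓ (witness j=2)
  i=2: ✓ (witness j=2)
  i=3: ✓ (witness j=3)
  i=4: ✓ (witness j=4)
  i=5: ✓ (witness j=5)
  i=6: ✓ (witness j=6)
  i=7: ✓ (witness j=7)
  i=8: ✓ (witness j=9)
  i=9: ✓ (witness j=9)
  i=10: ✗ (none in [10,11])

1, 2, 3, 4, 5, 6, 7, 8, 9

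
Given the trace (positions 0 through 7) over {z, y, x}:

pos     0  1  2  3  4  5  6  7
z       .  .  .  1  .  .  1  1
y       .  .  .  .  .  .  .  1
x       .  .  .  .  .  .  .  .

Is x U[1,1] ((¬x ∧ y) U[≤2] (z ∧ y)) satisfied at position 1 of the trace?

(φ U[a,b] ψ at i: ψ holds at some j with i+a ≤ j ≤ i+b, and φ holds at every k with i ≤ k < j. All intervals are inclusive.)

Does not hold

Need some j in [2,2] with ((¬x ∧ y) U[≤2] (z ∧ y)), and x at every k in [1,j-1].
  j=2: ((¬x ∧ y) U[≤2] (z ∧ y)) — fails.
No j in the window works → until fails.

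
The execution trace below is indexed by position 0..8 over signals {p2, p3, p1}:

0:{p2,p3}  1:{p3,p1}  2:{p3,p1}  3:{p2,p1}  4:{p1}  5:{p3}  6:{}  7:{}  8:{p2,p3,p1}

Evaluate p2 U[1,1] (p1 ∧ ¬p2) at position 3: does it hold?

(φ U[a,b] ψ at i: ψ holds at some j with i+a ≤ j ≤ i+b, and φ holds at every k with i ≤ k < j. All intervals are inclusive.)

Need some j in [4,4] with (p1 ∧ ¬p2), and p2 at every k in [3,j-1].
  j=4: (p1 ∧ ¬p2) holds; p2 holds at every k in [3,3] → satisfied.

Yes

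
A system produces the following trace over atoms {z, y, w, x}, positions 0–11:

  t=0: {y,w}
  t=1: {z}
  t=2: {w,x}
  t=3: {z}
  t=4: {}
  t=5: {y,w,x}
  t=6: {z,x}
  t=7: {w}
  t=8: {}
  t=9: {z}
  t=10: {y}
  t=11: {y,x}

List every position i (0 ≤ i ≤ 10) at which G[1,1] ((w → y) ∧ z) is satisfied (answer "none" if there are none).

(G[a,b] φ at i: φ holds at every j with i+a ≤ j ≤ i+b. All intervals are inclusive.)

Evaluate at each i in [0,10]:
  i=0: ✓ (all of [1,1])
  i=1: ✗ (fails at j=2)
  i=2: ✓ (all of [3,3])
  i=3: ✗ (fails at j=4)
  i=4: ✗ (fails at j=5)
  i=5: ✓ (all of [6,6])
  i=6: ✗ (fails at j=7)
  i=7: ✗ (fails at j=8)
  i=8: ✓ (all of [9,9])
  i=9: ✗ (fails at j=10)
  i=10: ✗ (fails at j=11)

0, 2, 5, 8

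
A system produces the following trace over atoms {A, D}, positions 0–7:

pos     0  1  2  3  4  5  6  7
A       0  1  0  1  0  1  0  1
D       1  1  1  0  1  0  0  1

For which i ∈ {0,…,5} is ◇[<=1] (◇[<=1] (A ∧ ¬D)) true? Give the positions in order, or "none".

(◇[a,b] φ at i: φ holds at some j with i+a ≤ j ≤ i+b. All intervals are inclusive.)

1, 2, 3, 4, 5

Evaluate at each i in [0,5]:
  i=0: ✗ (none in [0,1])
  i=1: ✓ (witness j=2)
  i=2: ✓ (witness j=2)
  i=3: ✓ (witness j=3)
  i=4: ✓ (witness j=4)
  i=5: ✓ (witness j=5)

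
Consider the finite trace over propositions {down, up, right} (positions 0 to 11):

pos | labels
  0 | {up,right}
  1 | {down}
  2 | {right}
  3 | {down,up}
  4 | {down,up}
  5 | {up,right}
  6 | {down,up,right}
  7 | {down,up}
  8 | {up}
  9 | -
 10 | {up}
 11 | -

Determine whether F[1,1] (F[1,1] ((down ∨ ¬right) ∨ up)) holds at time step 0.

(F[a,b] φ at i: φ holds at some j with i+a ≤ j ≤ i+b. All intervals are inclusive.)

Does not hold

Check F[1,1] ((down ∨ ¬right) ∨ up) at each j in [1,1]:
  j=1: fails (none in [2,2])
No position in the window satisfies it → formula fails.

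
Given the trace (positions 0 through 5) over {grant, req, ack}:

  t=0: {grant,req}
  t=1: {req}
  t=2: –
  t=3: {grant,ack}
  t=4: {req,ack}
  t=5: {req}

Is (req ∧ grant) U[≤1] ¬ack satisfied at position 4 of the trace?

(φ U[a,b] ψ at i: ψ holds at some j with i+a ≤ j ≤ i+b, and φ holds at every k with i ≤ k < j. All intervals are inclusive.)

Need some j in [4,5] with ¬ack, and (req ∧ grant) at every k in [4,j-1].
  j=4: ¬ack false.
  j=5: ¬ack holds, but (req ∧ grant) fails at k=4 → not this j.
No j in the window works → until fails.

No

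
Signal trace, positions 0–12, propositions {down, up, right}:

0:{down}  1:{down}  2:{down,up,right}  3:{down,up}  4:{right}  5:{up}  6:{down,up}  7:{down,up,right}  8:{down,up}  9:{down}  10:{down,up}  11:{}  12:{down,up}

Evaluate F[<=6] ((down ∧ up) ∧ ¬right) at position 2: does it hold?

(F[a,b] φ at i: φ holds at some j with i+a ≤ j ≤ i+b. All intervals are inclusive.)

Yes

Check ((down ∧ up) ∧ ¬right) at each j in [2,8]:
  j=2: false
  j=3: true
  j=4: false
  j=5: false
  j=6: true
  j=7: false
  j=8: true
Found at j=3 → formula holds.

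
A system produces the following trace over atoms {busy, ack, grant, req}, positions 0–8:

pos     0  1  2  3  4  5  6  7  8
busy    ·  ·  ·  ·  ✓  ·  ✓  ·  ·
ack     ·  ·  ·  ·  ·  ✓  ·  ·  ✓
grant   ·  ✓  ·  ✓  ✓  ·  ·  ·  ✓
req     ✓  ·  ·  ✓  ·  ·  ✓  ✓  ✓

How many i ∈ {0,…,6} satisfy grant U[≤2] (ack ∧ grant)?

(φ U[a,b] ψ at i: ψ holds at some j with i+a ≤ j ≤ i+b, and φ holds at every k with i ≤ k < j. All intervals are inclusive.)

Evaluate at each i in [0,6]:
  i=0: ✗ (no rhs in [0,2])
  i=1: ✗ (no rhs in [1,3])
  i=2: ✗ (no rhs in [2,4])
  i=3: ✗ (no rhs in [3,5])
  i=4: ✗ (no rhs in [4,6])
  i=5: ✗ (no rhs in [5,7])
  i=6: ✗ (lhs fails at k=6 before rhs at j=8)
Positions where it holds: {} → 0.

0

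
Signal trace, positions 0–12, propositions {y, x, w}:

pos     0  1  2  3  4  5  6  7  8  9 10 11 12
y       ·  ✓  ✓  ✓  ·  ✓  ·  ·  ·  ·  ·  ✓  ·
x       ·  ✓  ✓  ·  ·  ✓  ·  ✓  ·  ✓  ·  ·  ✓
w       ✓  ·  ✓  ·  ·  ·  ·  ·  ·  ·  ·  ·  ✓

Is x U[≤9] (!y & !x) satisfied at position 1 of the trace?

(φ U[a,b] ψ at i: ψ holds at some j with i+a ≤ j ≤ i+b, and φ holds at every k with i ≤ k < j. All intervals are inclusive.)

Need some j in [1,10] with (!y & !x), and x at every k in [1,j-1].
  j=1: (!y & !x) false.
  j=2: (!y & !x) false.
  j=3: (!y & !x) false.
  j=4: (!y & !x) holds, but x fails at k=3 → not this j.
  j=5: (!y & !x) false.
  j=6: (!y & !x) holds, but x fails at k=3 → not this j.
  j=7: (!y & !x) false.
  j=8: (!y & !x) holds, but x fails at k=3 → not this j.
  j=9: (!y & !x) false.
  j=10: (!y & !x) holds, but x fails at k=3 → not this j.
No j in the window works → until fails.

False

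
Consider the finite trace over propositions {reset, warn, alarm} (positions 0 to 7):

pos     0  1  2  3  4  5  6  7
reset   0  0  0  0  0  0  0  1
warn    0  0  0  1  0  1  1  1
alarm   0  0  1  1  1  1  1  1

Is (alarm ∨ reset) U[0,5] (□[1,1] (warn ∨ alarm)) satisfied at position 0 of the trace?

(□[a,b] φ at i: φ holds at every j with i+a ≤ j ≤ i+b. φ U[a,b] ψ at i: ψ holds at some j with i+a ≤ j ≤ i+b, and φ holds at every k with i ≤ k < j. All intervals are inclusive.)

Need some j in [0,5] with □[1,1] (warn ∨ alarm), and (alarm ∨ reset) at every k in [0,j-1].
  j=0: □[1,1] (warn ∨ alarm) — fails at 1.
  j=1: □[1,1] (warn ∨ alarm) holds, but (alarm ∨ reset) fails at k=0 → not this j.
  j=2: □[1,1] (warn ∨ alarm) holds, but (alarm ∨ reset) fails at k=0 → not this j.
  j=3: □[1,1] (warn ∨ alarm) holds, but (alarm ∨ reset) fails at k=0 → not this j.
  j=4: □[1,1] (warn ∨ alarm) holds, but (alarm ∨ reset) fails at k=0 → not this j.
  j=5: □[1,1] (warn ∨ alarm) holds, but (alarm ∨ reset) fails at k=0 → not this j.
No j in the window works → until fails.

No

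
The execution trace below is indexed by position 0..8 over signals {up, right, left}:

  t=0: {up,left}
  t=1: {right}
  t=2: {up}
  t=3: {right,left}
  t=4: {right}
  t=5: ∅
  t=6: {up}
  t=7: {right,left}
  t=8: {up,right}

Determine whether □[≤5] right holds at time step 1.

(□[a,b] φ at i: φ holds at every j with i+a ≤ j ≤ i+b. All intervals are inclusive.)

No

Check right at every j in [1,6]:
  j=1: true
  j=2: false
  j=3: true
  j=4: true
  j=5: false
  j=6: false
Fails at j=2 → formula fails.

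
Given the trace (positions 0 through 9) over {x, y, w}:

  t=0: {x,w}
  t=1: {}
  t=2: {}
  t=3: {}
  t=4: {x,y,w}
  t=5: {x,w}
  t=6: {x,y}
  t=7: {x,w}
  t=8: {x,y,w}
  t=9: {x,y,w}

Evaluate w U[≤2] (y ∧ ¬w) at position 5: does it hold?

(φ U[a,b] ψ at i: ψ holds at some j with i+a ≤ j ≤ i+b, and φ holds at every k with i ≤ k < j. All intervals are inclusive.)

Need some j in [5,7] with (y ∧ ¬w), and w at every k in [5,j-1].
  j=5: (y ∧ ¬w) false.
  j=6: (y ∧ ¬w) holds; w holds at every k in [5,5] → satisfied.

Yes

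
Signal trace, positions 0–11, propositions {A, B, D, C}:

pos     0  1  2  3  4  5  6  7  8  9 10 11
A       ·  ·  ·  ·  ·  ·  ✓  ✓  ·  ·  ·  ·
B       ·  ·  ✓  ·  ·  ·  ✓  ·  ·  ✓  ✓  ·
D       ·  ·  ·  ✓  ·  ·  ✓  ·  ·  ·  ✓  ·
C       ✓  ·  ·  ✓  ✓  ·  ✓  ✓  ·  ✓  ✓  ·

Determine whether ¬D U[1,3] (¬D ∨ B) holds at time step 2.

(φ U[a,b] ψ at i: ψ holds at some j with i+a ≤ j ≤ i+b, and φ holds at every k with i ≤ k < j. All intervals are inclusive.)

Need some j in [3,5] with (¬D ∨ B), and ¬D at every k in [2,j-1].
  j=3: (¬D ∨ B) false.
  j=4: (¬D ∨ B) holds, but ¬D fails at k=3 → not this j.
  j=5: (¬D ∨ B) holds, but ¬D fails at k=3 → not this j.
No j in the window works → until fails.

No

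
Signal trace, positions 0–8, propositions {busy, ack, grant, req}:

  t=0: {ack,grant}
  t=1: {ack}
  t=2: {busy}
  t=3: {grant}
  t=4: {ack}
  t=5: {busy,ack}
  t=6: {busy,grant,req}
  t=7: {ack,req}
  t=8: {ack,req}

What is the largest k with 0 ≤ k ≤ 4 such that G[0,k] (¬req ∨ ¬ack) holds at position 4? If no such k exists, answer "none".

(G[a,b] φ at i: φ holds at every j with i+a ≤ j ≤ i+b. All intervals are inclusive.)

(¬req ∨ ¬ack) must hold from j=4 onward; find where it first fails.
  j=4: holds
  j=5: holds
  j=6: holds
  j=7: fails
Holds on [4,6], so largest k = 2.

2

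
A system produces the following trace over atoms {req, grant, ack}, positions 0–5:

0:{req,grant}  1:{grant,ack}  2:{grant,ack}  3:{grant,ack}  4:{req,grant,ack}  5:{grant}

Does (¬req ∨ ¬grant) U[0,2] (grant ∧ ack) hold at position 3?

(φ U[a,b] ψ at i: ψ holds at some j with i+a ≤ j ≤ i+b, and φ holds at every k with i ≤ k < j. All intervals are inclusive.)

Need some j in [3,5] with (grant ∧ ack), and (¬req ∨ ¬grant) at every k in [3,j-1].
  j=3: (grant ∧ ack) holds; no prefix to check → satisfied.

True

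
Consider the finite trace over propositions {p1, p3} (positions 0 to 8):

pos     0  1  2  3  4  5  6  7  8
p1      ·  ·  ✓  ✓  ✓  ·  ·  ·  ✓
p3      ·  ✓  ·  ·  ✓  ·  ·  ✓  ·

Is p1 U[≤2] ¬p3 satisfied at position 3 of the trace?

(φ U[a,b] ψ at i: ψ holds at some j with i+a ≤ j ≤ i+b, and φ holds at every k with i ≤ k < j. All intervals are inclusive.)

Yes

Need some j in [3,5] with ¬p3, and p1 at every k in [3,j-1].
  j=3: ¬p3 holds; no prefix to check → satisfied.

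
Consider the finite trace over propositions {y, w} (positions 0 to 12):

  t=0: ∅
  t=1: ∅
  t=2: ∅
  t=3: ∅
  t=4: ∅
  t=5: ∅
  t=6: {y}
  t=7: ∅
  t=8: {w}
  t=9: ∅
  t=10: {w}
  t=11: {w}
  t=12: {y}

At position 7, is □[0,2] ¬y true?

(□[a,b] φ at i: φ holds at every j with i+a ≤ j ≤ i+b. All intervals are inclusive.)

True

Check ¬y at every j in [7,9]:
  j=7: true
  j=8: true
  j=9: true
All positions satisfy it → formula holds.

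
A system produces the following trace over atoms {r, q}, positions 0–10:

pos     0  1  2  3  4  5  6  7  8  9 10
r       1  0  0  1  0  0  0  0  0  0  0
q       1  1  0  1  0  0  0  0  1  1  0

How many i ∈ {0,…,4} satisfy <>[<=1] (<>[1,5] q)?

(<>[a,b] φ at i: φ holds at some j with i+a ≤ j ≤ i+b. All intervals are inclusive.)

5

Evaluate at each i in [0,4]:
  i=0: ✓ (witness j=0)
  i=1: ✓ (witness j=1)
  i=2: ✓ (witness j=2)
  i=3: ✓ (witness j=3)
  i=4: ✓ (witness j=4)
Positions where it holds: {0, 1, 2, 3, 4} → 5.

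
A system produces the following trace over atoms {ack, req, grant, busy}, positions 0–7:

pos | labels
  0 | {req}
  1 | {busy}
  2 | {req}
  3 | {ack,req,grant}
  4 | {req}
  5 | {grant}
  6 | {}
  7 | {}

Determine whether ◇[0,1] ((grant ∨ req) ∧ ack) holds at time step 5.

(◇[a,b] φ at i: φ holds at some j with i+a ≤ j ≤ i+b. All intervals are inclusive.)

Check ((grant ∨ req) ∧ ack) at each j in [5,6]:
  j=5: false
  j=6: false
No position in the window satisfies it → formula fails.

False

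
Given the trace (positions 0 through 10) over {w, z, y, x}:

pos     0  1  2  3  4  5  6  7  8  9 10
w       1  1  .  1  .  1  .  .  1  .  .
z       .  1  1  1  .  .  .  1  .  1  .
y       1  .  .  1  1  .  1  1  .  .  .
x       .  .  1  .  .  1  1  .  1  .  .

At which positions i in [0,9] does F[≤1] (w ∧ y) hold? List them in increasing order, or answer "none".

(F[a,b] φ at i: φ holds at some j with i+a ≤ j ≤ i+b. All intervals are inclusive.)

0, 2, 3

Evaluate at each i in [0,9]:
  i=0: ✓ (witness j=0)
  i=1: ✗ (none in [1,2])
  i=2: ✓ (witness j=3)
  i=3: ✓ (witness j=3)
  i=4: ✗ (none in [4,5])
  i=5: ✗ (none in [5,6])
  i=6: ✗ (none in [6,7])
  i=7: ✗ (none in [7,8])
  i=8: ✗ (none in [8,9])
  i=9: ✗ (none in [9,10])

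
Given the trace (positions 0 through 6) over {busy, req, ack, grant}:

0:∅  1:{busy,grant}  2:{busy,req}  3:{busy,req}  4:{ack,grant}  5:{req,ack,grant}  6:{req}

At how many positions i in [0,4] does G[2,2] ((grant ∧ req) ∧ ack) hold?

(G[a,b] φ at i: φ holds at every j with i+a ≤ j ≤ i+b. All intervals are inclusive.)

1

Evaluate at each i in [0,4]:
  i=0: ✗ (fails at j=2)
  i=1: ✗ (fails at j=3)
  i=2: ✗ (fails at j=4)
  i=3: ✓ (all of [5,5])
  i=4: ✗ (fails at j=6)
Positions where it holds: {3} → 1.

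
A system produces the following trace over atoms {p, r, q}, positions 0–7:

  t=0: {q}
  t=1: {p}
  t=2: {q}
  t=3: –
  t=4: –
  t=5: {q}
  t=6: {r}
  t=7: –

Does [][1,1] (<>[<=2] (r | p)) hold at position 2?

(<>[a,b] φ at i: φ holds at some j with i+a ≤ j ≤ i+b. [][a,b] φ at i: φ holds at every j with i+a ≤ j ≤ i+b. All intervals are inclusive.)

Check <>[<=2] (r | p) at every j in [3,3]:
  j=3: fails (none in [3,5])
Fails at j=3 → formula fails.

False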